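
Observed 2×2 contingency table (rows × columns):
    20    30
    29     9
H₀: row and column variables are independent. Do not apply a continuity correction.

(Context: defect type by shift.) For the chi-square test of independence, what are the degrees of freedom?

degrees of freedom = 1

df = (r−1)(c−1) = (2−1)·(2−1) = 1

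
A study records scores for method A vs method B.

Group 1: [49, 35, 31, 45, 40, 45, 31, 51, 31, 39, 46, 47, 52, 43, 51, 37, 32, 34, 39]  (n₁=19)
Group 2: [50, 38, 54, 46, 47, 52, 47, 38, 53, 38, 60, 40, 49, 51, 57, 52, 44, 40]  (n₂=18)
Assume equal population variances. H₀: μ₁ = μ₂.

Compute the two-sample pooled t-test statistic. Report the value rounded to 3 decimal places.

test statistic = -2.840

x̄₁=40.947, s₁=7.352, n₁=19
x̄₂=47.556, s₂=6.767, n₂=18
s_p² = [18·7.352² + 17·6.767²]/35 = 50.0398
SE = √(s_p²·(1/19+1/18)) = 2.3267
t = (40.947−47.556)/2.3267 = -2.8401
df = 35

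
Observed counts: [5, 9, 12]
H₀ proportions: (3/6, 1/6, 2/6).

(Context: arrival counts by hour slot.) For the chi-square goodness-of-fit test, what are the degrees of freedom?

degrees of freedom = 2

df = k − 1 = 3 − 1 = 2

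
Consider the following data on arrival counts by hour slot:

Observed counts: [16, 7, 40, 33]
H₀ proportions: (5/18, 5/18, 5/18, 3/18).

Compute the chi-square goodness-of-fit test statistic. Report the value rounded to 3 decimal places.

test statistic = 43.500

n = 96; E_i = n·p_i = [26.67, 26.67, 26.67, 16.00]
χ² = (16−26.67)²/26.67 + (7−26.67)²/26.67 + (40−26.67)²/26.67 + (33−16.00)²/16.00 = 43.5000
df = 3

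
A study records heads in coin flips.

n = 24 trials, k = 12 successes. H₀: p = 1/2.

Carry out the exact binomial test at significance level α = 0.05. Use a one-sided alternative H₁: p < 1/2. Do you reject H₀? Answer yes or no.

Exact binomial: n=24, k=12, p₀=1/2=0.5000
P(X≤12) from Σ C(n,i)·p₀^i·(1−p₀)^(n−i)
p-value (one-sided, H₁ less) = 0.58059
At α=0.05: p ≥ α → fail to reject H₀

reject H₀: no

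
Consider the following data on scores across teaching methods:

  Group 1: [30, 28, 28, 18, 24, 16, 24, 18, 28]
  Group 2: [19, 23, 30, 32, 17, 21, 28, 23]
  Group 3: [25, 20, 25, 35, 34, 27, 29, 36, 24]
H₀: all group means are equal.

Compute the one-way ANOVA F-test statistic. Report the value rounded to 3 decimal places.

Group means [23.78, 24.12, 28.33], grand mean 25.462
SSB = Σnᵢ(x̄ᵢ−x̄)² = 114.031; SSW = ΣΣ(x−x̄ᵢ)² = 668.431
MSB = 114.031/2 = 57.0155; MSW = 668.431/23 = 29.0622
F = MSB/MSW = 1.9618
df = (2, 23)

test statistic = 1.962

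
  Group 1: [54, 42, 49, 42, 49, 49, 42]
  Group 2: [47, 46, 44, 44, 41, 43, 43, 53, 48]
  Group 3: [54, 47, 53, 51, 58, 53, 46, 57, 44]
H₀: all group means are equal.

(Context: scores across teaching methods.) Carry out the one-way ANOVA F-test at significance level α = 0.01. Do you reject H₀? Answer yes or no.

reject H₀: no

Group means [46.71, 45.44, 51.44], grand mean 47.960
SSB = Σnᵢ(x̄ᵢ−x̄)² = 177.087; SSW = ΣΣ(x−x̄ᵢ)² = 427.873
MSB = 177.087/2 = 88.5435; MSW = 427.873/22 = 19.4488
F = MSB/MSW = 4.5527
df = (2, 22)
p-value (upper-tail) = 0.02215
At α=0.01: p ≥ α → fail to reject H₀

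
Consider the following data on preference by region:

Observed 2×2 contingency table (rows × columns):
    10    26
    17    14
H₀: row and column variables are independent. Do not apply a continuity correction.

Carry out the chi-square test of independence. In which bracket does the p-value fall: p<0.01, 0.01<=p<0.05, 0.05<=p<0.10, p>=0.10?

p-value bracket: 0.01<=p<0.05

Row totals [36, 31], col totals [27, 40], n=67
χ² = (10−14.51)²/14.51 + (26−21.49)²/21.49 + (17−12.49)²/12.49 + (14−18.51)²/18.51 = 5.0699
df = 1
p-value (upper-tail) = 0.02434
→ bracket: 0.01<=p<0.05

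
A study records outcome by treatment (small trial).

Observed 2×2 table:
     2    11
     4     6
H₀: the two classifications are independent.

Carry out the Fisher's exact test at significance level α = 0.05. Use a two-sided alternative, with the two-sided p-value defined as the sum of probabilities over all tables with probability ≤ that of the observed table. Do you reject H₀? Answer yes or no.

reject H₀: no

Margins: r₁=13, r₂=10, c₁=6, c₂=17, n=23
p_obs = C(13,2)·C(10,4)/C(23,6); sum pmf over tables with pmf ≤ p_obs
p-value (two-sided) = 0.34129
At α=0.05: p ≥ α → fail to reject H₀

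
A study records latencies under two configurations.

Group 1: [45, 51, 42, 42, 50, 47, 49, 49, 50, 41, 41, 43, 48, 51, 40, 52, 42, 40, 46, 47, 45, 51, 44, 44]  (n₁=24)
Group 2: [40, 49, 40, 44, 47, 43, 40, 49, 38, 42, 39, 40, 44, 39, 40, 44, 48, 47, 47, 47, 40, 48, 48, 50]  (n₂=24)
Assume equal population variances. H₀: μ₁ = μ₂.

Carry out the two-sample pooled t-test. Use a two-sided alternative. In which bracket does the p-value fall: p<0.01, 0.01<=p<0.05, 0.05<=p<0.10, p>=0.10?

x̄₁=45.833, s₁=3.931, n₁=24
x̄₂=43.875, s₂=3.938, n₂=24
s_p² = [23·3.931² + 23·3.938²]/46 = 15.4774
SE = √(s_p²·(1/24+1/24)) = 1.1357
t = (45.833−43.875)/1.1357 = 1.7244
df = 46
p-value (two-sided) = 0.09136
→ bracket: 0.05<=p<0.10

p-value bracket: 0.05<=p<0.10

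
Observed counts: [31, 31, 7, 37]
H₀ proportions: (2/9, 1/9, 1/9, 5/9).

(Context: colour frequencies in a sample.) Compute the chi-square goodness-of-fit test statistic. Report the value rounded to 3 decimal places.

n = 106; E_i = n·p_i = [23.56, 11.78, 11.78, 58.89]
χ² = (31−23.56)²/23.56 + (31−11.78)²/11.78 + (7−11.78)²/11.78 + (37−58.89)²/58.89 = 43.7991
df = 3

test statistic = 43.799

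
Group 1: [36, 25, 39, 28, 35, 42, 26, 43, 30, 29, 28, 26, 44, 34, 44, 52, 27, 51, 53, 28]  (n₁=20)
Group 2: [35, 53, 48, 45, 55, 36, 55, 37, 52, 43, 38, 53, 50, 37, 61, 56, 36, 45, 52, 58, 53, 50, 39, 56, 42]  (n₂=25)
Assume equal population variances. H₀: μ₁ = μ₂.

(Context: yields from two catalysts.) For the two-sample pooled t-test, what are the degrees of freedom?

degrees of freedom = 43

df = n₁ + n₂ − 2 = 20 + 25 − 2 = 43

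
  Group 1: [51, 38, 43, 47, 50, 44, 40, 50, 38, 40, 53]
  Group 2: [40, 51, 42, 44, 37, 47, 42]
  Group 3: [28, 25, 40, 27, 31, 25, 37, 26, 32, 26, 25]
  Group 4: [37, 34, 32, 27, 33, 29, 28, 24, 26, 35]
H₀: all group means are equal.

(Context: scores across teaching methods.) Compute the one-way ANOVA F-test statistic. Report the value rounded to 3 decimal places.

Group means [44.91, 43.29, 29.27, 30.50], grand mean 36.513
SSB = Σnᵢ(x̄ᵢ−x̄)² = 2034.724; SSW = ΣΣ(x−x̄ᵢ)² = 869.019
MSB = 2034.724/3 = 678.2414; MSW = 869.019/35 = 24.8291
F = MSB/MSW = 27.3164
df = (3, 35)

test statistic = 27.316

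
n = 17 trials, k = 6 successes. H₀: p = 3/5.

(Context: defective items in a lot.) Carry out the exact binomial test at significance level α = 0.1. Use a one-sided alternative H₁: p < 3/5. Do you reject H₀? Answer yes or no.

Exact binomial: n=17, k=6, p₀=3/5=0.6000
P(X≤6) from Σ C(n,i)·p₀^i·(1−p₀)^(n−i)
p-value (one-sided, H₁ less) = 0.03481
At α=0.1: p < α → reject H₀

reject H₀: yes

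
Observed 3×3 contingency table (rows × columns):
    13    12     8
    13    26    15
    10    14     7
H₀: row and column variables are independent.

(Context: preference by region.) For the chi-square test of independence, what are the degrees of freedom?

df = (r−1)(c−1) = (3−1)·(3−1) = 4

degrees of freedom = 4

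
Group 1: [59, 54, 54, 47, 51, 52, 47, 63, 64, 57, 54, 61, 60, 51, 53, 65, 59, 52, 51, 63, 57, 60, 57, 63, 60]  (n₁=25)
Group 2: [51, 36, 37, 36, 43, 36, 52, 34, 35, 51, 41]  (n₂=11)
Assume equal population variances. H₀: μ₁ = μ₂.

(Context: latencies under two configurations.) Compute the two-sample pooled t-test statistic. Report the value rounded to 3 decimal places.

test statistic = 7.291

x̄₁=56.560, s₁=5.276, n₁=25
x̄₂=41.091, s₂=7.077, n₂=11
s_p² = [24·5.276² + 10·7.077²]/34 = 34.3844
SE = √(s_p²·(1/25+1/11)) = 2.1216
t = (56.560−41.091)/2.1216 = 7.2912
df = 34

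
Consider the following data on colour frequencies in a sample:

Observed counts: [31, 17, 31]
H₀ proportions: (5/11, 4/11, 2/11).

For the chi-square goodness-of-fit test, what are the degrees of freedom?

degrees of freedom = 2

df = k − 1 = 3 − 1 = 2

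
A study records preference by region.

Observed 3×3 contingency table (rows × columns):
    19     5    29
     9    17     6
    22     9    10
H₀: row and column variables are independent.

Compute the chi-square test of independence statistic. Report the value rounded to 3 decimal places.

test statistic = 28.356

Row totals [53, 32, 41], col totals [50, 31, 45], n=126
χ² = (19−21.03)²/21.03 + (5−13.04)²/13.04 + (29−18.93)²/18.93 + (9−12.70)²/12.70 + (17−7.87)²/7.87 + (6−11.43)²/11.43 + (22−16.27)²/16.27 + (9−10.09)²/10.09 + (10−14.64)²/14.64 = 28.3558
df = 4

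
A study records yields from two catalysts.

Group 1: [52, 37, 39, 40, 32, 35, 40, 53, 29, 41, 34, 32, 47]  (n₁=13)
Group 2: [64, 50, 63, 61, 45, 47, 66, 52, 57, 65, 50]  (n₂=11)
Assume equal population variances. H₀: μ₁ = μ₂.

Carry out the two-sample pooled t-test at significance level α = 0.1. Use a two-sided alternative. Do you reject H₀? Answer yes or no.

reject H₀: yes

x̄₁=39.308, s₁=7.510, n₁=13
x̄₂=56.364, s₂=7.801, n₂=11
s_p² = [12·7.510² + 10·7.801²]/22 = 58.4234
SE = √(s_p²·(1/13+1/11)) = 3.1313
t = (39.308−56.364)/3.1313 = -5.4468
df = 22
p-value (two-sided) = 0.00002
At α=0.1: p < α → reject H₀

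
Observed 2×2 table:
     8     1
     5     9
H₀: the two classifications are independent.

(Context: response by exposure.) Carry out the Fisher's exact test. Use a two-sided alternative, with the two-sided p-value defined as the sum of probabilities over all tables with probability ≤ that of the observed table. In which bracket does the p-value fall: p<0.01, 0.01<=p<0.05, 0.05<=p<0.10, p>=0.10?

p-value bracket: 0.01<=p<0.05

Margins: r₁=9, r₂=14, c₁=13, c₂=10, n=23
p_obs = C(9,8)·C(14,5)/C(23,13); sum pmf over tables with pmf ≤ p_obs
p-value (two-sided) = 0.02881
→ bracket: 0.01<=p<0.05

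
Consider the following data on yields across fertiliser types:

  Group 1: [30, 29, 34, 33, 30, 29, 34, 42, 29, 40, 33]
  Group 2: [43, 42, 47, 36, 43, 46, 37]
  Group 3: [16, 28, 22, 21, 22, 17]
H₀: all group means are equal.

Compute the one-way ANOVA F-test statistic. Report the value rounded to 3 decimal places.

Group means [33.00, 42.00, 21.00], grand mean 32.625
SSB = Σnᵢ(x̄ᵢ−x̄)² = 1427.625; SSW = ΣΣ(x−x̄ᵢ)² = 394.000
MSB = 1427.625/2 = 713.8125; MSW = 394.000/21 = 18.7619
F = MSB/MSW = 38.0458
df = (2, 21)

test statistic = 38.046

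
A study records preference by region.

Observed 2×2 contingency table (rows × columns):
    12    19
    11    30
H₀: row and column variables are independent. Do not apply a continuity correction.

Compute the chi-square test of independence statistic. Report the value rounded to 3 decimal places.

test statistic = 1.146

Row totals [31, 41], col totals [23, 49], n=72
χ² = (12−9.90)²/9.90 + (19−21.10)²/21.10 + (11−13.10)²/13.10 + (30−27.90)²/27.90 = 1.1461
df = 1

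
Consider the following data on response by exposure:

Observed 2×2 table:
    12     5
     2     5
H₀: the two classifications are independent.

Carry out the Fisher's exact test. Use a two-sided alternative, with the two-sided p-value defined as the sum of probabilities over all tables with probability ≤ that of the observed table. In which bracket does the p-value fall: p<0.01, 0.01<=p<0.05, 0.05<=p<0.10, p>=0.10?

p-value bracket: 0.05<=p<0.10

Margins: r₁=17, r₂=7, c₁=14, c₂=10, n=24
p_obs = C(17,12)·C(7,2)/C(24,14); sum pmf over tables with pmf ≤ p_obs
p-value (two-sided) = 0.08501
→ bracket: 0.05<=p<0.10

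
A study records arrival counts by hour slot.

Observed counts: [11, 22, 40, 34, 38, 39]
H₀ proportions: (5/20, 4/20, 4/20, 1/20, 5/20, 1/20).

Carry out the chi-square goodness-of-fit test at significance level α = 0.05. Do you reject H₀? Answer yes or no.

n = 184; E_i = n·p_i = [46.00, 36.80, 36.80, 9.20, 46.00, 9.20]
χ² = (11−46.00)²/46.00 + (22−36.80)²/36.80 + (40−36.80)²/36.80 + (34−9.20)²/9.20 + (38−46.00)²/46.00 + (39−9.20)²/9.20 = 197.6304
df = 5
p-value (upper-tail) = 0.00000
At α=0.05: p < α → reject H₀

reject H₀: yes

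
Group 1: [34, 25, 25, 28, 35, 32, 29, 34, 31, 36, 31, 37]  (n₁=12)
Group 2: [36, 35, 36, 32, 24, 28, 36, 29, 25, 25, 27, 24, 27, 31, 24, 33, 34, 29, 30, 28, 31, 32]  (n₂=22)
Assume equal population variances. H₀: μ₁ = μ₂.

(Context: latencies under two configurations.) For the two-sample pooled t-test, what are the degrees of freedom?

df = n₁ + n₂ − 2 = 12 + 22 − 2 = 32

degrees of freedom = 32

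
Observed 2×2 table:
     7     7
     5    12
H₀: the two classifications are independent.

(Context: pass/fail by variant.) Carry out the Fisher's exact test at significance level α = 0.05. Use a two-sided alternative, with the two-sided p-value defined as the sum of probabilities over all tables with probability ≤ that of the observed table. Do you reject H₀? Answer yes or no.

Margins: r₁=14, r₂=17, c₁=12, c₂=19, n=31
p_obs = C(14,7)·C(17,5)/C(31,12); sum pmf over tables with pmf ≤ p_obs
p-value (two-sided) = 0.28831
At α=0.05: p ≥ α → fail to reject H₀

reject H₀: no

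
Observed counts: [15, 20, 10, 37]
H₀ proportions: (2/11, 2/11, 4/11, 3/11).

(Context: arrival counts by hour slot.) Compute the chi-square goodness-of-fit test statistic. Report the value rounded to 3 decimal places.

n = 82; E_i = n·p_i = [14.91, 14.91, 29.82, 22.36]
χ² = (15−14.91)²/14.91 + (20−14.91)²/14.91 + (10−29.82)²/29.82 + (37−22.36)²/22.36 = 24.4898
df = 3

test statistic = 24.490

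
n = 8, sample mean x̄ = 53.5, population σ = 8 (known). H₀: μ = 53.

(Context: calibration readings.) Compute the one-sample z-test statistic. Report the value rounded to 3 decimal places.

test statistic = 0.177

SE = σ/√n = 8/√8 = 2.8284
z = (x̄−μ₀)/SE = (53.5−53)/2.8284 = 0.1768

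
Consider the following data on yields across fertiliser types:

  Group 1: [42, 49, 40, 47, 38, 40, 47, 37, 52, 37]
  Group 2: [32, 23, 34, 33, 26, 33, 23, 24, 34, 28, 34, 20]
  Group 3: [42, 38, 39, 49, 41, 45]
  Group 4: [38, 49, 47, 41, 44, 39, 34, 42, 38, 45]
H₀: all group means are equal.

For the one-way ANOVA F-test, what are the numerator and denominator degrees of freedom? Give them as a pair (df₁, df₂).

k = 4 groups, N = 38 total
df = (k−1, N−k) = (4−1, 38−4) = (3, 34)

degrees of freedom = [3, 34]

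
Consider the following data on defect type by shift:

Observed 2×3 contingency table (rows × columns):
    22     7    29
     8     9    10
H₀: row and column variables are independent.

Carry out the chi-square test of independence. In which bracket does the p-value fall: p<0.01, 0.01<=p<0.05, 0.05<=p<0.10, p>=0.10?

Row totals [58, 27], col totals [30, 16, 39], n=85
χ² = (22−20.47)²/20.47 + (7−10.92)²/10.92 + (29−26.61)²/26.61 + (8−9.53)²/9.53 + (9−5.08)²/5.08 + (10−12.39)²/12.39 = 5.4601
df = 2
p-value (upper-tail) = 0.06522
→ bracket: 0.05<=p<0.10

p-value bracket: 0.05<=p<0.10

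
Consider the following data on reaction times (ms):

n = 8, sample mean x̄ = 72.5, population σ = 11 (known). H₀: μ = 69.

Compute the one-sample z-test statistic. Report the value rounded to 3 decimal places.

test statistic = 0.900

SE = σ/√n = 11/√8 = 3.8891
z = (x̄−μ₀)/SE = (72.5−69)/3.8891 = 0.9000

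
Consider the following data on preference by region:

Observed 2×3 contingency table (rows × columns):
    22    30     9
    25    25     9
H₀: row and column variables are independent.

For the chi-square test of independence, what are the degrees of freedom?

degrees of freedom = 2

df = (r−1)(c−1) = (2−1)·(3−1) = 2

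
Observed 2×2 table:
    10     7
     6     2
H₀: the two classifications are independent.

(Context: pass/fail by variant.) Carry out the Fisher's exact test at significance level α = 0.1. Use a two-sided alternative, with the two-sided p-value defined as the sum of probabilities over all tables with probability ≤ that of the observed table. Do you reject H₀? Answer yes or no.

Margins: r₁=17, r₂=8, c₁=16, c₂=9, n=25
p_obs = C(17,10)·C(8,6)/C(25,16); sum pmf over tables with pmf ≤ p_obs
p-value (two-sided) = 0.66076
At α=0.1: p ≥ α → fail to reject H₀

reject H₀: no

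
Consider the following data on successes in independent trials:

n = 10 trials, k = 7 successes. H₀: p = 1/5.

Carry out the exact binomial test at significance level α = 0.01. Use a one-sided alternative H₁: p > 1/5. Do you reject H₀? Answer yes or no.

Exact binomial: n=10, k=7, p₀=1/5=0.2000
P(X≥7) from Σ C(n,i)·p₀^i·(1−p₀)^(n−i)
p-value (one-sided, H₁ greater) = 0.00086
At α=0.01: p < α → reject H₀

reject H₀: yes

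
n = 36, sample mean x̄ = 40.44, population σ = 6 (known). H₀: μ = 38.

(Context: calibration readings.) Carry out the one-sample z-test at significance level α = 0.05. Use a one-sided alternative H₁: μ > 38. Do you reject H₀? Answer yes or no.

reject H₀: yes

SE = σ/√n = 6/√36 = 1.0000
z = (x̄−μ₀)/SE = (40.44−38)/1.0000 = 2.4400
p-value (one-sided, H₁ greater) = 0.00734
At α=0.05: p < α → reject H₀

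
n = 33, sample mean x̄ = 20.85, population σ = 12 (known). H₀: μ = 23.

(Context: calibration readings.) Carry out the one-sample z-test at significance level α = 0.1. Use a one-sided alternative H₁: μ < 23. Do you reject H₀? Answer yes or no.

SE = σ/√n = 12/√33 = 2.0889
z = (x̄−μ₀)/SE = (20.85−23)/2.0889 = -1.0292
p-value (one-sided, H₁ less) = 0.15168
At α=0.1: p ≥ α → fail to reject H₀

reject H₀: no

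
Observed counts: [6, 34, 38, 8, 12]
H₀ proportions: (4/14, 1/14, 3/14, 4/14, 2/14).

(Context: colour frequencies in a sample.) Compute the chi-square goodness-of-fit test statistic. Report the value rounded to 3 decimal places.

n = 98; E_i = n·p_i = [28.00, 7.00, 21.00, 28.00, 14.00]
χ² = (6−28.00)²/28.00 + (34−7.00)²/7.00 + (38−21.00)²/21.00 + (8−28.00)²/28.00 + (12−14.00)²/14.00 = 149.7619
df = 4

test statistic = 149.762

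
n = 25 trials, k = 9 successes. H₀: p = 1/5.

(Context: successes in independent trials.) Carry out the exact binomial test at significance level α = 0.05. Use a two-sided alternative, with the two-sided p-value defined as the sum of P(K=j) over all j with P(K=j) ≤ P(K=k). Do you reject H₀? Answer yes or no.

Exact binomial: n=25, k=9, p₀=1/5=0.2000
P(X=j) = C(n,j)·p₀^j·(1−p₀)^(n−j); p = Σ P(X=j) over j with P(X=j) ≤ P(X=9)
p-value (two-sided) = 0.07416
At α=0.05: p ≥ α → fail to reject H₀

reject H₀: no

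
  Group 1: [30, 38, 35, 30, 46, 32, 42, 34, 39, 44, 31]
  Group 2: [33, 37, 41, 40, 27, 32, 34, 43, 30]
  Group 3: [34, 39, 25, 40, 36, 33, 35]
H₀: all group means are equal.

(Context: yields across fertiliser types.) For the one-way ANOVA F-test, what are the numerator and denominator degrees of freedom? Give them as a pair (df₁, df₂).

k = 3 groups, N = 27 total
df = (k−1, N−k) = (3−1, 27−3) = (2, 24)

degrees of freedom = [2, 24]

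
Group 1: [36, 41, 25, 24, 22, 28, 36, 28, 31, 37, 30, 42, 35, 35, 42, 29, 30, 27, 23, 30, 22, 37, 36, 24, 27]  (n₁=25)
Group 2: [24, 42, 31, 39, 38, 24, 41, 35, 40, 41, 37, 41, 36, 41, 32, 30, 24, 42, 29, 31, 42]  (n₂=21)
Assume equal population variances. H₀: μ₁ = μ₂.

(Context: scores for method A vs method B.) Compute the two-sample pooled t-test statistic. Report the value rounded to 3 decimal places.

test statistic = -2.229

x̄₁=31.080, s₁=6.251, n₁=25
x̄₂=35.238, s₂=6.363, n₂=21
s_p² = [24·6.251² + 20·6.363²]/44 = 39.7193
SE = √(s_p²·(1/25+1/21)) = 1.8655
t = (31.080−35.238)/1.8655 = -2.2289
df = 44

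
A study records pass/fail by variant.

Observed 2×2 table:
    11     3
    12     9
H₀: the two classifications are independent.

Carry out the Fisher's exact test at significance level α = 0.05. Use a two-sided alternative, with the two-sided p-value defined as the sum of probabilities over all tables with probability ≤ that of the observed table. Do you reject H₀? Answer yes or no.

reject H₀: no

Margins: r₁=14, r₂=21, c₁=23, c₂=12, n=35
p_obs = C(14,11)·C(21,12)/C(35,23); sum pmf over tables with pmf ≤ p_obs
p-value (two-sided) = 0.28164
At α=0.05: p ≥ α → fail to reject H₀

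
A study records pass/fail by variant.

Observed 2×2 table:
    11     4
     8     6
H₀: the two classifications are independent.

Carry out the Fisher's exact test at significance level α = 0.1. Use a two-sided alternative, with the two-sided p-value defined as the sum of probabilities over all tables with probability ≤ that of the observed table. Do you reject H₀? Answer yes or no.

Margins: r₁=15, r₂=14, c₁=19, c₂=10, n=29
p_obs = C(15,11)·C(14,8)/C(29,19); sum pmf over tables with pmf ≤ p_obs
p-value (two-sided) = 0.44973
At α=0.1: p ≥ α → fail to reject H₀

reject H₀: no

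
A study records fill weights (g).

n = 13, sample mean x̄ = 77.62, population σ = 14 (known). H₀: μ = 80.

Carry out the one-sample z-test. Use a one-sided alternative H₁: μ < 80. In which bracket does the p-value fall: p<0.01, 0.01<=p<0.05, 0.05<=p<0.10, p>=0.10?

SE = σ/√n = 14/√13 = 3.8829
z = (x̄−μ₀)/SE = (77.62−80)/3.8829 = -0.6129
p-value (one-sided, H₁ less) = 0.26996
→ bracket: p>=0.10

p-value bracket: p>=0.10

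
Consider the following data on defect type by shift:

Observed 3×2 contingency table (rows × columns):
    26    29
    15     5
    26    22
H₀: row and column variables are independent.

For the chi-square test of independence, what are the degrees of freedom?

df = (r−1)(c−1) = (3−1)·(2−1) = 2

degrees of freedom = 2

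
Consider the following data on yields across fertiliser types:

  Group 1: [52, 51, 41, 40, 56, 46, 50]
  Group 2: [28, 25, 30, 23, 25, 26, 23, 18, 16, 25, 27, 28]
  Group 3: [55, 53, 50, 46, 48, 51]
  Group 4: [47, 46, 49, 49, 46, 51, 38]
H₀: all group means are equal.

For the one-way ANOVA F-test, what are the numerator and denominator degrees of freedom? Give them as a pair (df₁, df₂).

degrees of freedom = [3, 28]

k = 4 groups, N = 32 total
df = (k−1, N−k) = (4−1, 32−4) = (3, 28)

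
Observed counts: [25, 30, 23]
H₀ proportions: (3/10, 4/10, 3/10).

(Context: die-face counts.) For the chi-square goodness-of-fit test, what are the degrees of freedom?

degrees of freedom = 2

df = k − 1 = 3 − 1 = 2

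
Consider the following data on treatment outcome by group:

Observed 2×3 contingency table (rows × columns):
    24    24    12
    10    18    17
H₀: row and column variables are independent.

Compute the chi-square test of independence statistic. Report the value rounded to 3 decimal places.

Row totals [60, 45], col totals [34, 42, 29], n=105
χ² = (24−19.43)²/19.43 + (24−24.00)²/24.00 + (12−16.57)²/16.57 + (10−14.57)²/14.57 + (18−18.00)²/18.00 + (17−12.43)²/12.43 = 5.4523
df = 2

test statistic = 5.452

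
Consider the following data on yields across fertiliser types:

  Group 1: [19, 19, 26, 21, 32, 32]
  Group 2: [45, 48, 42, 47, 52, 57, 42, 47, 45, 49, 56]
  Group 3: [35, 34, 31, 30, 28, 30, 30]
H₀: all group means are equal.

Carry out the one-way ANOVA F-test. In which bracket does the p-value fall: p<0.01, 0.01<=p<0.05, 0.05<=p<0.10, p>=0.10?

p-value bracket: p<0.01

Group means [24.83, 48.18, 31.14], grand mean 37.375
SSB = Σnᵢ(x̄ᵢ−x̄)² = 2500.298; SSW = ΣΣ(x−x̄ᵢ)² = 477.327
MSB = 2500.298/2 = 1250.1491; MSW = 477.327/21 = 22.7298
F = MSB/MSW = 55.0003
df = (2, 21)
p-value (upper-tail) = 0.00000
→ bracket: p<0.01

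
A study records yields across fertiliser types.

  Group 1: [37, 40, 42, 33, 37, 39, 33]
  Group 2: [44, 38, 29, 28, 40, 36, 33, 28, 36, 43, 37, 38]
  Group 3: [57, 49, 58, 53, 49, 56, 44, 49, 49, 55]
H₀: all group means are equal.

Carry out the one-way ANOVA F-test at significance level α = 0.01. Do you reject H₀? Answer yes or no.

reject H₀: yes

Group means [37.29, 35.83, 51.90], grand mean 41.724
SSB = Σnᵢ(x̄ᵢ−x̄)² = 1589.798; SSW = ΣΣ(x−x̄ᵢ)² = 579.995
MSB = 1589.798/2 = 794.8989; MSW = 579.995/26 = 22.3075
F = MSB/MSW = 35.6337
df = (2, 26)
p-value (upper-tail) = 0.00000
At α=0.01: p < α → reject H₀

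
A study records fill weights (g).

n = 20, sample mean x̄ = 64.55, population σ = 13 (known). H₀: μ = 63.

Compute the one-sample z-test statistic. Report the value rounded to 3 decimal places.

SE = σ/√n = 13/√20 = 2.9069
z = (x̄−μ₀)/SE = (64.55−63)/2.9069 = 0.5332

test statistic = 0.533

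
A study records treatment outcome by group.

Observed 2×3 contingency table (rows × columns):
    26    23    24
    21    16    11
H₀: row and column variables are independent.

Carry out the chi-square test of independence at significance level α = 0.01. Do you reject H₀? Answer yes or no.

reject H₀: no

Row totals [73, 48], col totals [47, 39, 35], n=121
χ² = (26−28.36)²/28.36 + (23−23.53)²/23.53 + (24−21.12)²/21.12 + (21−18.64)²/18.64 + (16−15.47)²/15.47 + (11−13.88)²/13.88 = 1.5163
df = 2
p-value (upper-tail) = 0.46852
At α=0.01: p ≥ α → fail to reject H₀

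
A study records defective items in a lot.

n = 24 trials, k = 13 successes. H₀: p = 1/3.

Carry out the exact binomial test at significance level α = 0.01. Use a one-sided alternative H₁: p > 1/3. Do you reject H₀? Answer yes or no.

reject H₀: no

Exact binomial: n=24, k=13, p₀=1/3=0.3333
P(X≥13) from Σ C(n,i)·p₀^i·(1−p₀)^(n−i)
p-value (one-sided, H₁ greater) = 0.02844
At α=0.01: p ≥ α → fail to reject H₀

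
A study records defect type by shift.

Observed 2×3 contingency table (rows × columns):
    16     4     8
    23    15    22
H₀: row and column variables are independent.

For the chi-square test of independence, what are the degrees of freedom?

df = (r−1)(c−1) = (2−1)·(3−1) = 2

degrees of freedom = 2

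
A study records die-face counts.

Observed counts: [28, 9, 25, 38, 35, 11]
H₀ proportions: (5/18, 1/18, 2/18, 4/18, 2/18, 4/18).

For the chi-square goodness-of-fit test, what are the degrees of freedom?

degrees of freedom = 5

df = k − 1 = 6 − 1 = 5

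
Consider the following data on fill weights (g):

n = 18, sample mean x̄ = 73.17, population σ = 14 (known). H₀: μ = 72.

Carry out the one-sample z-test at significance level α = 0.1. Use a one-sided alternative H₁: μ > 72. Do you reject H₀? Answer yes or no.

reject H₀: no

SE = σ/√n = 14/√18 = 3.2998
z = (x̄−μ₀)/SE = (73.17−72)/3.2998 = 0.3546
p-value (one-sided, H₁ greater) = 0.36146
At α=0.1: p ≥ α → fail to reject H₀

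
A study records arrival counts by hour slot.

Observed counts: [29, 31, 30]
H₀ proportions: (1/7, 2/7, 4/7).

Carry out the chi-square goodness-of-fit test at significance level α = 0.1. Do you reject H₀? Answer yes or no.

reject H₀: yes

n = 90; E_i = n·p_i = [12.86, 25.71, 51.43]
χ² = (29−12.86)²/12.86 + (31−25.71)²/25.71 + (30−51.43)²/51.43 = 30.2833
df = 2
p-value (upper-tail) = 0.00000
At α=0.1: p < α → reject H₀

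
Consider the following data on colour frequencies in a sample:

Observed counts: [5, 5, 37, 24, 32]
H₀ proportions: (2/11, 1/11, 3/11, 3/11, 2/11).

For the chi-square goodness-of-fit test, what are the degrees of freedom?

degrees of freedom = 4

df = k − 1 = 5 − 1 = 4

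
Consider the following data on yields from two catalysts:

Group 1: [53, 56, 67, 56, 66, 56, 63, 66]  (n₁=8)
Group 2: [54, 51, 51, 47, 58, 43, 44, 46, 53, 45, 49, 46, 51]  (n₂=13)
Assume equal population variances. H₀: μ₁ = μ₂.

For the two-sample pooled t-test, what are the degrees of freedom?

df = n₁ + n₂ − 2 = 8 + 13 − 2 = 19

degrees of freedom = 19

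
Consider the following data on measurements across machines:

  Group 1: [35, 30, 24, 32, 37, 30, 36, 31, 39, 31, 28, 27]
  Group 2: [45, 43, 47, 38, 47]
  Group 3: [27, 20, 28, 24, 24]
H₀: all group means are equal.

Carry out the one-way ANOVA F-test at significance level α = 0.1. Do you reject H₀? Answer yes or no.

Group means [31.67, 44.00, 24.60], grand mean 32.864
SSB = Σnᵢ(x̄ᵢ−x̄)² = 978.724; SSW = ΣΣ(x−x̄ᵢ)² = 307.867
MSB = 978.724/2 = 489.3621; MSW = 307.867/19 = 16.2035
F = MSB/MSW = 30.2010
df = (2, 19)
p-value (upper-tail) = 0.00000
At α=0.1: p < α → reject H₀

reject H₀: yes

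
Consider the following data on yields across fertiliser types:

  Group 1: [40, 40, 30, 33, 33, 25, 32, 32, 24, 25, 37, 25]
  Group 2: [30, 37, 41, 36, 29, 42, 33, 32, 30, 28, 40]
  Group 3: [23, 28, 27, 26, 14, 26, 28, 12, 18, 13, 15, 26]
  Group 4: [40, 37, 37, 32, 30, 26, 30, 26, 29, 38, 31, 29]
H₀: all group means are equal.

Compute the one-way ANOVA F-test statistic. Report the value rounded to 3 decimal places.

test statistic = 12.780

Group means [31.33, 34.36, 21.33, 32.08], grand mean 29.681
SSB = Σnᵢ(x̄ᵢ−x̄)² = 1179.417; SSW = ΣΣ(x−x̄ᵢ)² = 1322.795
MSB = 1179.417/3 = 393.1391; MSW = 1322.795/43 = 30.7627
F = MSB/MSW = 12.7797
df = (3, 43)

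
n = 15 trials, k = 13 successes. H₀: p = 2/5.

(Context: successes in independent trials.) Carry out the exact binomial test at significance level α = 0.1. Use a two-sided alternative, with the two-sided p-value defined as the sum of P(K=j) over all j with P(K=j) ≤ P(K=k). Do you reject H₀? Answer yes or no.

Exact binomial: n=15, k=13, p₀=2/5=0.4000
P(X=j) = C(n,j)·p₀^j·(1−p₀)^(n−j); p = Σ P(X=j) over j with P(X=j) ≤ P(X=13)
p-value (two-sided) = 0.00028
At α=0.1: p < α → reject H₀

reject H₀: yes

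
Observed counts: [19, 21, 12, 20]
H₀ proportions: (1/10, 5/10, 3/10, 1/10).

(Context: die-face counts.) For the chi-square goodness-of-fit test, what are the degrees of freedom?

degrees of freedom = 3

df = k − 1 = 4 − 1 = 3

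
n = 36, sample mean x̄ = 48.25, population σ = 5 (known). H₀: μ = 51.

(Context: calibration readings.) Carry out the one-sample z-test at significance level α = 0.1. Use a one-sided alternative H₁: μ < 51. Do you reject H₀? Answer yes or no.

reject H₀: yes

SE = σ/√n = 5/√36 = 0.8333
z = (x̄−μ₀)/SE = (48.25−51)/0.8333 = -3.3000
p-value (one-sided, H₁ less) = 0.00048
At α=0.1: p < α → reject H₀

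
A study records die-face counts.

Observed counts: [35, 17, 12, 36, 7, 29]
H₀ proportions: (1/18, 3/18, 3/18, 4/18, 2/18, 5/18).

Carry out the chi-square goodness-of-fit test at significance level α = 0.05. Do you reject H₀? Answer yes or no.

n = 136; E_i = n·p_i = [7.56, 22.67, 22.67, 30.22, 15.11, 37.78]
χ² = (35−7.56)²/7.56 + (17−22.67)²/22.67 + (12−22.67)²/22.67 + (36−30.22)²/30.22 + (7−15.11)²/15.11 + (29−37.78)²/37.78 = 113.6221
df = 5
p-value (upper-tail) = 0.00000
At α=0.05: p < α → reject H₀

reject H₀: yes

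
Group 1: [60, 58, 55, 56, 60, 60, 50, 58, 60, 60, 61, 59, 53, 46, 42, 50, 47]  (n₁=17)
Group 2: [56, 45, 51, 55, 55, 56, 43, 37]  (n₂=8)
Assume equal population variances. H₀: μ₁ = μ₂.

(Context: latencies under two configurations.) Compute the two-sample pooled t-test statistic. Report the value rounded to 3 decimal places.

x̄₁=55.000, s₁=5.937, n₁=17
x̄₂=49.750, s₂=7.226, n₂=8
s_p² = [16·5.937² + 7·7.226²]/23 = 40.4130
SE = √(s_p²·(1/17+1/8)) = 2.7256
t = (55.000−49.750)/2.7256 = 1.9262
df = 23

test statistic = 1.926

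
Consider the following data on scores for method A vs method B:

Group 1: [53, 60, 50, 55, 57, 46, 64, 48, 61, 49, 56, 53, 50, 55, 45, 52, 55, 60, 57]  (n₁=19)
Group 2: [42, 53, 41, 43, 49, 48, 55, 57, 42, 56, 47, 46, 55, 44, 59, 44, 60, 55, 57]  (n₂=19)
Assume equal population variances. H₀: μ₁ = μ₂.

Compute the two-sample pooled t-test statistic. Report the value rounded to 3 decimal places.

x̄₁=54.000, s₁=5.217, n₁=19
x̄₂=50.158, s₂=6.492, n₂=19
s_p² = [18·5.217² + 18·6.492²]/36 = 34.6813
SE = √(s_p²·(1/19+1/19)) = 1.9107
t = (54.000−50.158)/1.9107 = 2.0109
df = 36

test statistic = 2.011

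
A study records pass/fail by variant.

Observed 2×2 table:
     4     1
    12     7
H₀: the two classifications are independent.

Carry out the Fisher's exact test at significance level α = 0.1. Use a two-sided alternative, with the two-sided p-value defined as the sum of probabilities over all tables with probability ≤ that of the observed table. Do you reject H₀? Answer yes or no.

reject H₀: no

Margins: r₁=5, r₂=19, c₁=16, c₂=8, n=24
p_obs = C(5,4)·C(19,12)/C(24,16); sum pmf over tables with pmf ≤ p_obs
p-value (two-sided) = 0.63109
At α=0.1: p ≥ α → fail to reject H₀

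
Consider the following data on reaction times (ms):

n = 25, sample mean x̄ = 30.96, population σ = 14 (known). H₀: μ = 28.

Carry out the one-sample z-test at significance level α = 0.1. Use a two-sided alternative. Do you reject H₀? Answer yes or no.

reject H₀: no

SE = σ/√n = 14/√25 = 2.8000
z = (x̄−μ₀)/SE = (30.96−28)/2.8000 = 1.0571
p-value (two-sided) = 0.29045
At α=0.1: p ≥ α → fail to reject H₀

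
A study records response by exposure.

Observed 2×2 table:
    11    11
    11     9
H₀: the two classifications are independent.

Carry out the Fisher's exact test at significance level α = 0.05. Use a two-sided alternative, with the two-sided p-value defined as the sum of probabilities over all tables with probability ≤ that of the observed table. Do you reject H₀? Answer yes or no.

reject H₀: no

Margins: r₁=22, r₂=20, c₁=22, c₂=20, n=42
p_obs = C(22,11)·C(20,11)/C(42,22); sum pmf over tables with pmf ≤ p_obs
p-value (two-sided) = 0.76747
At α=0.05: p ≥ α → fail to reject H₀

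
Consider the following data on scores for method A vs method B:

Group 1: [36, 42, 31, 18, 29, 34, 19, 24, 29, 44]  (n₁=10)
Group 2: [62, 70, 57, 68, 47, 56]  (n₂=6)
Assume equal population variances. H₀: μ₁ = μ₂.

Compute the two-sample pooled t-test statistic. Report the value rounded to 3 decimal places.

x̄₁=30.600, s₁=8.771, n₁=10
x̄₂=60.000, s₂=8.509, n₂=6
s_p² = [9·8.771² + 5·8.509²]/14 = 75.3143
SE = √(s_p²·(1/10+1/6)) = 4.4815
t = (30.600−60.000)/4.4815 = -6.5603
df = 14

test statistic = -6.560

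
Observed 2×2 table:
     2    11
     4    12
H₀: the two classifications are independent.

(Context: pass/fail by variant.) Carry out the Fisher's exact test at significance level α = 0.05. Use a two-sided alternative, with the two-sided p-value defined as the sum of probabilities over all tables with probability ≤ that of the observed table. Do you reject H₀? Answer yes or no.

Margins: r₁=13, r₂=16, c₁=6, c₂=23, n=29
p_obs = C(13,2)·C(16,4)/C(29,6); sum pmf over tables with pmf ≤ p_obs
p-value (two-sided) = 0.66284
At α=0.05: p ≥ α → fail to reject H₀

reject H₀: no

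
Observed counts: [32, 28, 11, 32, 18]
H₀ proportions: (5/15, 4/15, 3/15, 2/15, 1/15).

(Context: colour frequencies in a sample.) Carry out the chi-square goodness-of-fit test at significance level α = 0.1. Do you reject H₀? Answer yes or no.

reject H₀: yes

n = 121; E_i = n·p_i = [40.33, 32.27, 24.20, 16.13, 8.07]
χ² = (32−40.33)²/40.33 + (28−32.27)²/32.27 + (11−24.20)²/24.20 + (32−16.13)²/16.13 + (18−8.07)²/8.07 = 37.3223
df = 4
p-value (upper-tail) = 0.00000
At α=0.1: p < α → reject H₀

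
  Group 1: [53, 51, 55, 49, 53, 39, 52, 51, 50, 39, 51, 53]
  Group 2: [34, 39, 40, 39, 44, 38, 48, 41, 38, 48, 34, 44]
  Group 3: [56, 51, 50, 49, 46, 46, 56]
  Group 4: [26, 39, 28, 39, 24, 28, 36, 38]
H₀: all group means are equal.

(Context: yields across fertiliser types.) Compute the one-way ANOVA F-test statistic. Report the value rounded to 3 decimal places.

Group means [49.67, 40.58, 50.57, 32.25], grand mean 43.462
SSB = Σnᵢ(x̄ᵢ−x̄)² = 1920.895; SSW = ΣΣ(x−x̄ᵢ)² = 924.798
MSB = 1920.895/3 = 640.2982; MSW = 924.798/35 = 26.4228
F = MSB/MSW = 24.2328
df = (3, 35)

test statistic = 24.233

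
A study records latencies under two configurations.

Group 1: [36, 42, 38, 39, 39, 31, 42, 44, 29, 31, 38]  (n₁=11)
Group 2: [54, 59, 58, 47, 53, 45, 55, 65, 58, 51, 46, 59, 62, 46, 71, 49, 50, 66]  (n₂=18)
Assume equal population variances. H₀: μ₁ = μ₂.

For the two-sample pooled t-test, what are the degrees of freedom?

degrees of freedom = 27

df = n₁ + n₂ − 2 = 11 + 18 − 2 = 27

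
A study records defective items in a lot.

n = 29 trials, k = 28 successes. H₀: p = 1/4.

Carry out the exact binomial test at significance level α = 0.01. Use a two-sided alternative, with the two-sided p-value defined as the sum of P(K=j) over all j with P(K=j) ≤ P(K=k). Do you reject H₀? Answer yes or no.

reject H₀: yes

Exact binomial: n=29, k=28, p₀=1/4=0.2500
P(X=j) = C(n,j)·p₀^j·(1−p₀)^(n−j); p = Σ P(X=j) over j with P(X=j) ≤ P(X=28)
p-value (two-sided) = 0.00000
At α=0.01: p < α → reject H₀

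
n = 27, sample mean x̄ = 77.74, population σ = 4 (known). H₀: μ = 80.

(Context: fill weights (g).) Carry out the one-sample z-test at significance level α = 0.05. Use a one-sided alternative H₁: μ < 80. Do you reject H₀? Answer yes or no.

SE = σ/√n = 4/√27 = 0.7698
z = (x̄−μ₀)/SE = (77.74−80)/0.7698 = -2.9358
p-value (one-sided, H₁ less) = 0.00166
At α=0.05: p < α → reject H₀

reject H₀: yes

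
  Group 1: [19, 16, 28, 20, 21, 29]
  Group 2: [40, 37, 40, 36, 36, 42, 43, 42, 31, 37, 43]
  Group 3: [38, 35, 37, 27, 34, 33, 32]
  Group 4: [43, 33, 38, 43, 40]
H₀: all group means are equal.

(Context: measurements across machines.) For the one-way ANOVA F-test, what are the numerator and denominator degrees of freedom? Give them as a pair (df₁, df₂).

degrees of freedom = [3, 25]

k = 4 groups, N = 29 total
df = (k−1, N−k) = (4−1, 29−4) = (3, 25)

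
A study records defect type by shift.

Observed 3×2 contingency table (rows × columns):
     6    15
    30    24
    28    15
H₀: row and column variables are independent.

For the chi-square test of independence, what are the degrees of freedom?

degrees of freedom = 2

df = (r−1)(c−1) = (3−1)·(2−1) = 2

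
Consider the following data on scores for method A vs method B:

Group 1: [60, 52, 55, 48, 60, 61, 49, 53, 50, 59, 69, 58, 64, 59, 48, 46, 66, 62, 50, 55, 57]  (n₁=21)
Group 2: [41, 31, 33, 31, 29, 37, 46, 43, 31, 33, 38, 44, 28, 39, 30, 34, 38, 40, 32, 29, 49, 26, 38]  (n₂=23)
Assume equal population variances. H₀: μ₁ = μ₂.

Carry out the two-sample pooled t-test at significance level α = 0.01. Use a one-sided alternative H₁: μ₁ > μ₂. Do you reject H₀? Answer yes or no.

reject H₀: yes

x̄₁=56.238, s₁=6.418, n₁=21
x̄₂=35.652, s₂=6.228, n₂=23
s_p² = [20·6.418² + 22·6.228²]/42 = 39.9292
SE = √(s_p²·(1/21+1/23)) = 1.9072
t = (56.238−35.652)/1.9072 = 10.7937
df = 42
p-value (one-sided, H₁ greater) = 0.00000
At α=0.01: p < α → reject H₀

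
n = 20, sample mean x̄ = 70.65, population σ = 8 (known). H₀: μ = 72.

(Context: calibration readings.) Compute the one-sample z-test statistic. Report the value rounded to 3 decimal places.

test statistic = -0.755

SE = σ/√n = 8/√20 = 1.7889
z = (x̄−μ₀)/SE = (70.65−72)/1.7889 = -0.7547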